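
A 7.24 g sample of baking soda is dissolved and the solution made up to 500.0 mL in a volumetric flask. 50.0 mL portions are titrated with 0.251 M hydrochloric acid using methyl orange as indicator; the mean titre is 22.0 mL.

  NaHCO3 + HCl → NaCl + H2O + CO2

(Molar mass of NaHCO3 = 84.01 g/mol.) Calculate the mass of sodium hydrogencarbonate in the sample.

4.64 g

n(HCl) per titration = 0.0220 × 0.251 = 5.52 × 10^-3 mol
n(NaHCO3) in each aliquot = 5.52 × 10^-3 mol (1:1 ratio)
n(NaHCO3) in the whole flask = 5.52 × 10^-3 × 500.0/50.0 = 0.0552 mol
mass of NaHCO3 = 0.0552 × 84.01 = 4.64 g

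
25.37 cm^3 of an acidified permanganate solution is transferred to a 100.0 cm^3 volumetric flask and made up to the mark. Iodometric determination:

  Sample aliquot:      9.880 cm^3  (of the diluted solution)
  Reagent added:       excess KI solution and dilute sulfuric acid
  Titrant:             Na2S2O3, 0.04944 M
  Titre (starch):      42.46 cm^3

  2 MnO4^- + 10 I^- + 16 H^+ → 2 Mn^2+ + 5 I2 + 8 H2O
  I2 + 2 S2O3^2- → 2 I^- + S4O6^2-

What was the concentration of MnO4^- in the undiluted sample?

0.1675 M

n(S2O3^2-) = 0.04246 × 0.04944 = 2.099 × 10^-3 mol
n(I2) = n(S2O3^2-)/2 = 1.050 × 10^-3 mol
From the 2:5 ratio, n(MnO4^-) in the aliquot = 2/5 × 1.050 × 10^-3 = 4.198 × 10^-4 mol
[MnO4^-]_dilute = 4.198 × 10^-4 / 0.009880 = 0.04249 mol/L
[MnO4^-]_original = 0.04249 × 100.0/25.37 = 0.1675 mol/L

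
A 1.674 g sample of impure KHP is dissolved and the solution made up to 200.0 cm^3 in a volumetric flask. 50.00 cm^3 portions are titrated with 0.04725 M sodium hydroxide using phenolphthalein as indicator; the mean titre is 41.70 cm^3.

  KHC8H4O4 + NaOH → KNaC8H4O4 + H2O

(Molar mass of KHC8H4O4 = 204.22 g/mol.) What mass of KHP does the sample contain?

1.610 g

n(NaOH) per titration = 0.04170 × 0.04725 = 1.970 × 10^-3 mol
n(KHC8H4O4) in each aliquot = 1.970 × 10^-3 mol (1:1 ratio)
n(KHC8H4O4) in the whole flask = 1.970 × 10^-3 × 200.0/50.00 = 7.881 × 10^-3 mol
mass of KHC8H4O4 = 7.881 × 10^-3 × 204.22 = 1.610 g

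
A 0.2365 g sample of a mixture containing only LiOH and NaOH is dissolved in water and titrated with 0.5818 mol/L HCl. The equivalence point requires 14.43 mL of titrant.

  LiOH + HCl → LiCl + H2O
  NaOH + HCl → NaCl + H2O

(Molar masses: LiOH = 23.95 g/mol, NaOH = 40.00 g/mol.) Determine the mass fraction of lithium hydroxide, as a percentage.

62.66 %

n(HCl) = 0.01443 × 0.5818 = 8.395 × 10^-3 mol
Let x = n(LiOH), y = n(NaOH).
Titrant: 1x + 1y = 8.395 × 10^-3;  mass: 23.95x + 40.00y = 0.2365
Solving, x = 6.188 × 10^-3 mol, y = 2.208 × 10^-3 mol
mass of LiOH = 6.188 × 10^-3 × 23.95 = 0.1482 g
% LiOH = 0.1482 / 0.2365 × 100 = 62.66 %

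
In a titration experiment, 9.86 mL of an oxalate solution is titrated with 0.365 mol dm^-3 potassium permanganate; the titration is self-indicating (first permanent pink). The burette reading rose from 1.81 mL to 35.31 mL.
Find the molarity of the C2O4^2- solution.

3.10 mol/L

2 MnO4^- + 5 C2O4^2- + 16 H^+ → 2 Mn^2+ + 10 CO2 + 8 H2O
n(KMnO4) = 0.0335 L × 0.365 mol/L = 0.0122 mol
From the 5:2 mole ratio, n(C2O4^2-) = 5/2 × 0.0122 = 0.0306 mol
[C2O4^2-] = 0.0306 mol / 0.00986 L = 3.10 mol/L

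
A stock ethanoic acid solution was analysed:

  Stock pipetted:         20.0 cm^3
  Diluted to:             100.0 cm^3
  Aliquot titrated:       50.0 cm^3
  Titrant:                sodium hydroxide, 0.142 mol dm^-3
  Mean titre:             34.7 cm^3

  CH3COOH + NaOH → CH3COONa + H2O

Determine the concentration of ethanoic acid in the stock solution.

n(NaOH) = 0.0347 × 0.142 = 4.93 × 10^-3 mol
n(CH3COOH) in the aliquot = 4.93 × 10^-3 mol (1:1 ratio)
[CH3COOH]_dilute = 4.93 × 10^-3 / 0.0500 = 0.0985 mol/L
Dilution factor = 100.0 / 20.0 = 5.000
[CH3COOH]_stock = 0.0985 × 5.000 = 0.493 mol/L

0.493 mol/L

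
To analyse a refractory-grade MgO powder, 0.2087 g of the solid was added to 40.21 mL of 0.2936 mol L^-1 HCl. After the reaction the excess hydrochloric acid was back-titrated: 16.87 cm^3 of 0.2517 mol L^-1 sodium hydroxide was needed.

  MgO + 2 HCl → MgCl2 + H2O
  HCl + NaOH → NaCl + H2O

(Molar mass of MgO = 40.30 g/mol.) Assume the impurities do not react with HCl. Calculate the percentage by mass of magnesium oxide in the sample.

72.99 %

n(HCl) added = 0.04021 × 0.2936 = 0.01181 mol
n(NaOH) used in back-titration = 0.01687 × 0.2517 = 4.246 × 10^-3 mol
n(HCl) left over = 4.246 × 10^-3 mol (1:1 ratio)
n(HCl) consumed by analyte = 0.01181 − 4.246 × 10^-3 = 7.559 × 10^-3 mol
From the 1:2 ratio, n(MgO) = 1/2 × 7.559 × 10^-3 = 3.780 × 10^-3 mol
mass of MgO = 3.780 × 10^-3 × 40.30 = 0.1523 g
% MgO = 0.1523 / 0.2087 × 100 = 72.99 %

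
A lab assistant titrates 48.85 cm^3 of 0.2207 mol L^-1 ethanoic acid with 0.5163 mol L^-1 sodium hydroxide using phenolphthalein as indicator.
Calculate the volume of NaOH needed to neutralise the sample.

20.88 mL

CH3COOH + NaOH → CH3COONa + H2O
n(CH3COOH) = 0.04885 L × 0.2207 mol/L = 0.01078 mol
n(NaOH) = 0.01078 mol (1:1 stoichiometry)
V(NaOH) = 0.01078 mol / 0.5163 mol/L = 0.02088 L = 20.88 mL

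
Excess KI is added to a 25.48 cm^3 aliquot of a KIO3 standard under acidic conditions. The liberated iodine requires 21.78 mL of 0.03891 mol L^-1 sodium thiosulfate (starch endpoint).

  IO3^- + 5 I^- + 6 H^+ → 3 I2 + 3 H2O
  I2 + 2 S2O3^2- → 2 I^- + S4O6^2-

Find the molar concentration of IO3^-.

n(S2O3^2-) = 0.02178 × 0.03891 = 8.475 × 10^-4 mol
n(I2) = n(S2O3^2-)/2 = 4.237 × 10^-4 mol
From the 1:3 ratio, n(IO3^-) in the aliquot = 1/3 × 4.237 × 10^-4 = 1.412 × 10^-4 mol
[IO3^-] = 1.412 × 10^-4 / 0.02548 = 0.005543 mol/L

0.005543 mol/L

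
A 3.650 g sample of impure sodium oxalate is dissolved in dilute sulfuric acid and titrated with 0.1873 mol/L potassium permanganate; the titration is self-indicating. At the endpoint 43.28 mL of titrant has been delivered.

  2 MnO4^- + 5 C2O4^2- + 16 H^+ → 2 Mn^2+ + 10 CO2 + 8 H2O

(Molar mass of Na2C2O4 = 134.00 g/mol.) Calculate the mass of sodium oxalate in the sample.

2.716 g

n(KMnO4) = 0.04328 L × 0.1873 mol/L = 8.106 × 10^-3 mol
From the 5:2 ratio, n(Na2C2O4) = 5/2 × 8.106 × 10^-3 = 0.02027 mol
mass of Na2C2O4 = 0.02027 × 134.00 g/mol = 2.716 g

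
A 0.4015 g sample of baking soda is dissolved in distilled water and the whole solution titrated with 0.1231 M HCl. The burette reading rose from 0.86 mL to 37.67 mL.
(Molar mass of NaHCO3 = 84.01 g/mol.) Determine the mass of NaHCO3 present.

0.3807 g

NaHCO3 + HCl → NaCl + H2O + CO2
n(HCl) = 0.03681 L × 0.1231 mol/L = 4.531 × 10^-3 mol
n(NaHCO3) = 4.531 × 10^-3 mol (1:1 ratio)
mass of NaHCO3 = 4.531 × 10^-3 × 84.01 g/mol = 0.3807 g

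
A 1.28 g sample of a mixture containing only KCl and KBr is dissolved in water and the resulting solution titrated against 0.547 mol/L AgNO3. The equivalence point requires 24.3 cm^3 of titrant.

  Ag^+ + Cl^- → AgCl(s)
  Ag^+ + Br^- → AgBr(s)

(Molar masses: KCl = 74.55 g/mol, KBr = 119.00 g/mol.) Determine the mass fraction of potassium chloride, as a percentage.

n(AgNO3) = 0.0243 × 0.547 = 0.0133 mol
Let x = n(KCl), y = n(KBr).
Titrant: 1x + 1y = 0.0133;  mass: 74.55x + 119.00y = 1.28
Solving, x = 6.79 × 10^-3 mol, y = 6.50 × 10^-3 mol
mass of KCl = 6.79 × 10^-3 × 74.55 = 0.506 g
% KCl = 0.506 / 1.28 × 100 = 39.5 %

39.5 %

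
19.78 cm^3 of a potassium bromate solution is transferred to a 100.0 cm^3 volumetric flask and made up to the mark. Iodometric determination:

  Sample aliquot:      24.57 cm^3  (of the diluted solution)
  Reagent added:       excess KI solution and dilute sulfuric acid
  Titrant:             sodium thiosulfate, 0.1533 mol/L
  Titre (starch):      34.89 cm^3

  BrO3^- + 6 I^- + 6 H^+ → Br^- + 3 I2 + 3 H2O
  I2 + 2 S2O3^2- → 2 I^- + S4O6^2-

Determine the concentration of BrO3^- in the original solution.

0.1834 mol/L

n(S2O3^2-) = 0.03489 × 0.1533 = 5.349 × 10^-3 mol
n(I2) = n(S2O3^2-)/2 = 2.674 × 10^-3 mol
From the 1:3 ratio, n(BrO3^-) in the aliquot = 1/3 × 2.674 × 10^-3 = 8.914 × 10^-4 mol
[BrO3^-]_dilute = 8.914 × 10^-4 / 0.02457 = 0.03628 mol/L
[BrO3^-]_original = 0.03628 × 100.0/19.78 = 0.1834 mol/L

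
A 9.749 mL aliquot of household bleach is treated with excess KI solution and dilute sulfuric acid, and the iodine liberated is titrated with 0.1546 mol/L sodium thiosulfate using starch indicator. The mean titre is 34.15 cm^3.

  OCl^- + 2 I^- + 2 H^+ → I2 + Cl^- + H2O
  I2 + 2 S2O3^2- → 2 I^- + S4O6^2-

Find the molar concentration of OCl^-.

0.2708 mol/L

n(S2O3^2-) = 0.03415 × 0.1546 = 5.280 × 10^-3 mol
n(I2) = n(S2O3^2-)/2 = 2.640 × 10^-3 mol
n(OCl^-) in the aliquot = 2.640 × 10^-3 mol (1:1 ratio)
[OCl^-] = 2.640 × 10^-3 / 0.009749 = 0.2708 mol/L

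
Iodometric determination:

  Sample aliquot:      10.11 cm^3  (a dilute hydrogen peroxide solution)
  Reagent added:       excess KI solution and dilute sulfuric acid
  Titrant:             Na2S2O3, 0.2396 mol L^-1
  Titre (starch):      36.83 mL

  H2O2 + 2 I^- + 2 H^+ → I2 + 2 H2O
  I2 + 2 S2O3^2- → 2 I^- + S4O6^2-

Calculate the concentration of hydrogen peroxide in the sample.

n(S2O3^2-) = 0.03683 × 0.2396 = 8.824 × 10^-3 mol
n(I2) = n(S2O3^2-)/2 = 4.412 × 10^-3 mol
n(H2O2) in the aliquot = 4.412 × 10^-3 mol (1:1 ratio)
[H2O2] = 4.412 × 10^-3 / 0.01011 = 0.4364 mol/L

0.4364 mol/L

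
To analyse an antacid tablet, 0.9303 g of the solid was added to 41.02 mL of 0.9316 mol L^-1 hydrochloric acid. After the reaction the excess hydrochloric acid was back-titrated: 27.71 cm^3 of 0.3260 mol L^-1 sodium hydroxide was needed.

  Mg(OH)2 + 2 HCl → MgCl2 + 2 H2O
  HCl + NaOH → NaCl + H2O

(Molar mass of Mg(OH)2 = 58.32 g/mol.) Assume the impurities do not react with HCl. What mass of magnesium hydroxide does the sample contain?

n(HCl) added = 0.04102 × 0.9316 = 0.03821 mol
n(NaOH) used in back-titration = 0.02771 × 0.3260 = 9.033 × 10^-3 mol
n(HCl) left over = 9.033 × 10^-3 mol (1:1 ratio)
n(HCl) consumed by analyte = 0.03821 − 9.033 × 10^-3 = 0.02918 mol
From the 1:2 ratio, n(Mg(OH)2) = 1/2 × 0.02918 = 0.01459 mol
mass of Mg(OH)2 = 0.01459 × 58.32 = 0.8509 g

0.8509 g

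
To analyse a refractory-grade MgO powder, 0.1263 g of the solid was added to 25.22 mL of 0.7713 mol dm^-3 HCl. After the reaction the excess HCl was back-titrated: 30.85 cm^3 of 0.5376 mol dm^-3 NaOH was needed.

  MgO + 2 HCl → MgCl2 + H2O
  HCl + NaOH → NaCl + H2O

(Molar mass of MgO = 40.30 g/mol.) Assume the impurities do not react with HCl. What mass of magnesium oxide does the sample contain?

0.05777 g

n(HCl) added = 0.02522 × 0.7713 = 0.01945 mol
n(NaOH) used in back-titration = 0.03085 × 0.5376 = 0.01658 mol
n(HCl) left over = 0.01658 mol (1:1 ratio)
n(HCl) consumed by analyte = 0.01945 − 0.01658 = 2.867 × 10^-3 mol
From the 1:2 ratio, n(MgO) = 1/2 × 2.867 × 10^-3 = 1.434 × 10^-3 mol
mass of MgO = 1.434 × 10^-3 × 40.30 = 0.05777 g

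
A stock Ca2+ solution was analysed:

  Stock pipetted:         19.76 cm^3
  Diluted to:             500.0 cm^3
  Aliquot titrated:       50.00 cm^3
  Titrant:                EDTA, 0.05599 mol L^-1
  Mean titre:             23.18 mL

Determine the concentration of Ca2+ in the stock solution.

Ca^2+ + EDTA^4- → [Ca(EDTA)]^2-
n(EDTA) = 0.02318 × 0.05599 = 1.298 × 10^-3 mol
n(Ca2+) in the aliquot = 1.298 × 10^-3 mol (1:1 ratio)
[Ca2+]_dilute = 1.298 × 10^-3 / 0.05000 = 0.02596 mol/L
Dilution factor = 500.0 / 19.76 = 25.30
[Ca2+]_stock = 0.02596 × 25.30 = 0.6568 mol/L

0.6568 mol/L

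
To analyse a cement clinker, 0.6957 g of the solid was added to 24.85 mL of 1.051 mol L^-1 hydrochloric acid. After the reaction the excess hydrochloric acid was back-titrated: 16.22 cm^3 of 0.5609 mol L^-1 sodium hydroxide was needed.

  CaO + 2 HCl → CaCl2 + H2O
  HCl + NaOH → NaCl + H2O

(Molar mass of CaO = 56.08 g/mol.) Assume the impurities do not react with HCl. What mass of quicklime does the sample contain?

n(HCl) added = 0.02485 × 1.051 = 0.02612 mol
n(NaOH) used in back-titration = 0.01622 × 0.5609 = 9.098 × 10^-3 mol
n(HCl) left over = 9.098 × 10^-3 mol (1:1 ratio)
n(HCl) consumed by analyte = 0.02612 − 9.098 × 10^-3 = 0.01702 mol
From the 1:2 ratio, n(CaO) = 1/2 × 0.01702 = 8.510 × 10^-3 mol
mass of CaO = 8.510 × 10^-3 × 56.08 = 0.4772 g

0.4772 g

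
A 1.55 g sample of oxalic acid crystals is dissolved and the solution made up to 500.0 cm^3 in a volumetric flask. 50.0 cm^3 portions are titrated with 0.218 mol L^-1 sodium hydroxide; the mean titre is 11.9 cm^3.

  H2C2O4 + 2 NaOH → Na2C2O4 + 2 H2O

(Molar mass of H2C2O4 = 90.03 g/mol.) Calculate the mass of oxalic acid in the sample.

1.17 g

n(NaOH) per titration = 0.0119 × 0.218 = 2.59 × 10^-3 mol
From the 1:2 ratio, n(H2C2O4) in each aliquot = 1/2 × 2.59 × 10^-3 = 1.30 × 10^-3 mol
n(H2C2O4) in the whole flask = 1.30 × 10^-3 × 500.0/50.0 = 0.0130 mol
mass of H2C2O4 = 0.0130 × 90.03 = 1.17 g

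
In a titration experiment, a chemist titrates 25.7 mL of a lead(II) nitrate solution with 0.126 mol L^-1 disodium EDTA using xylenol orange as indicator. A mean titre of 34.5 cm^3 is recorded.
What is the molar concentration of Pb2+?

0.169 mol/L

Pb^2+ + EDTA^4- → [Pb(EDTA)]^2-
n(EDTA) = 0.0345 L × 0.126 mol/L = 4.35 × 10^-3 mol
n(Pb2+) = 4.35 × 10^-3 mol (1:1 mole ratio)
[Pb2+] = 4.35 × 10^-3 mol / 0.0257 L = 0.169 mol/L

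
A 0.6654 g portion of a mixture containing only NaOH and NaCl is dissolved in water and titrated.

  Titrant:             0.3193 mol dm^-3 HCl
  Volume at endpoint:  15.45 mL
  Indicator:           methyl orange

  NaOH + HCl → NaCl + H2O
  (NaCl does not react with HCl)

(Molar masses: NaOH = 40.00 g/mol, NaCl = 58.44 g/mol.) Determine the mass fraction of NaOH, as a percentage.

29.66 %

n(HCl) = 0.01545 × 0.3193 = 4.933 × 10^-3 mol
Let x = n(NaOH), y = n(NaCl).
Titrant: 1x = 4.933 × 10^-3;  mass: 40.00x + 58.44y = 0.6654
Solving, x = 4.933 × 10^-3 mol, y = 8.009 × 10^-3 mol
mass of NaOH = 4.933 × 10^-3 × 40.00 = 0.1973 g
% NaOH = 0.1973 / 0.6654 × 100 = 29.66 %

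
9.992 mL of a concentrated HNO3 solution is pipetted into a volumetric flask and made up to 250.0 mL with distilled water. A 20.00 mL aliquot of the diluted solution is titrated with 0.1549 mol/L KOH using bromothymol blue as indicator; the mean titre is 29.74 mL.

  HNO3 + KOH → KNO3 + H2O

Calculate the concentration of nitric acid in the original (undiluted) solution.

n(KOH) = 0.02974 × 0.1549 = 4.607 × 10^-3 mol
n(HNO3) in the aliquot = 4.607 × 10^-3 mol (1:1 ratio)
[HNO3]_dilute = 4.607 × 10^-3 / 0.02000 = 0.2303 mol/L
Dilution factor = 250.0 / 9.992 = 25.02
[HNO3]_stock = 0.2303 × 25.02 = 5.763 mol/L

5.763 mol/L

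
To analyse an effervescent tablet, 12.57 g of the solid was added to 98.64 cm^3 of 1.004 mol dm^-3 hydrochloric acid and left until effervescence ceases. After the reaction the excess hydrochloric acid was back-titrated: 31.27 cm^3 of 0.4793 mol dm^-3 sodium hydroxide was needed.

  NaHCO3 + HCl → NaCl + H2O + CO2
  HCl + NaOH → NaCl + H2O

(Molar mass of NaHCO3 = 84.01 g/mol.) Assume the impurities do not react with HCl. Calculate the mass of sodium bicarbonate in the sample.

7.061 g

n(HCl) added = 0.09864 × 1.004 = 0.09903 mol
n(NaOH) used in back-titration = 0.03127 × 0.4793 = 0.01499 mol
n(HCl) left over = 0.01499 mol (1:1 ratio)
n(HCl) consumed by analyte = 0.09903 − 0.01499 = 0.08405 mol
n(NaHCO3) = 0.08405 mol (1:1 ratio)
mass of NaHCO3 = 0.08405 × 84.01 = 7.061 g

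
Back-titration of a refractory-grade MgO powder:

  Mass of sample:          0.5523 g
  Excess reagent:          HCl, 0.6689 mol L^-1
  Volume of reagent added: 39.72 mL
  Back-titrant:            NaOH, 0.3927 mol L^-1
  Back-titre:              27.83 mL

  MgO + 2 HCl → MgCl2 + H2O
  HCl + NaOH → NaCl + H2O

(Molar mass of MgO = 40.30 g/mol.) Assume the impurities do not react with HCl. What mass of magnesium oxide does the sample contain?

n(HCl) added = 0.03972 × 0.6689 = 0.02657 mol
n(NaOH) used in back-titration = 0.02783 × 0.3927 = 0.01093 mol
n(HCl) left over = 0.01093 mol (1:1 ratio)
n(HCl) consumed by analyte = 0.02657 − 0.01093 = 0.01564 mol
From the 1:2 ratio, n(MgO) = 1/2 × 0.01564 = 7.820 × 10^-3 mol
mass of MgO = 7.820 × 10^-3 × 40.30 = 0.3151 g

0.3151 g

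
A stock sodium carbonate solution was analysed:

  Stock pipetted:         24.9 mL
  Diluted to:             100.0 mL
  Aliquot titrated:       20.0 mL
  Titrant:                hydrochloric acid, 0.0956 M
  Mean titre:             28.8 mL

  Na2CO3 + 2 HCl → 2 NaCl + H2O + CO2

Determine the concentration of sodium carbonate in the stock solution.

n(HCl) = 0.0288 × 0.0956 = 2.75 × 10^-3 mol
From the 1:2 ratio, n(Na2CO3) in the aliquot = 1/2 × 2.75 × 10^-3 = 1.38 × 10^-3 mol
[Na2CO3]_dilute = 1.38 × 10^-3 / 0.0200 = 0.0688 mol/L
Dilution factor = 100.0 / 24.9 = 4.016
[Na2CO3]_stock = 0.0688 × 4.016 = 0.276 mol/L

0.276 M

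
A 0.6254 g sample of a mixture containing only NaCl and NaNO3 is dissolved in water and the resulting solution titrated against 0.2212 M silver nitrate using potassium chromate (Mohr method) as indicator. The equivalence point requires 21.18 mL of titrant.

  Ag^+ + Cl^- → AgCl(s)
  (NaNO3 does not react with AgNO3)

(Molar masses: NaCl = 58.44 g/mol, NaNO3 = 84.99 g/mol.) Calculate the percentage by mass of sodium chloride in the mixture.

43.78 %

n(AgNO3) = 0.02118 × 0.2212 = 4.685 × 10^-3 mol
Let x = n(NaCl), y = n(NaNO3).
Titrant: 1x = 4.685 × 10^-3;  mass: 58.44x + 84.99y = 0.6254
Solving, x = 4.685 × 10^-3 mol, y = 4.137 × 10^-3 mol
mass of NaCl = 4.685 × 10^-3 × 58.44 = 0.2738 g
% NaCl = 0.2738 / 0.6254 × 100 = 43.78 %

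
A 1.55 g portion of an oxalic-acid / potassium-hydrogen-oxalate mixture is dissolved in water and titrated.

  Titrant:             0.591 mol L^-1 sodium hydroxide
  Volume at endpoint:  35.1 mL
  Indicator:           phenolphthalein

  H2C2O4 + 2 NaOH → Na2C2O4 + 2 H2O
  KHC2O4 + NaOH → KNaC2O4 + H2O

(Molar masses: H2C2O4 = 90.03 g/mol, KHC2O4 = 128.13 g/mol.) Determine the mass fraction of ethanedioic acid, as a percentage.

n(NaOH) = 0.0351 × 0.591 = 0.0207 mol
Let x = n(H2C2O4), y = n(KHC2O4).
Titrant: 2x + 1y = 0.0207;  mass: 90.03x + 128.13y = 1.55
Solving, x = 6.67 × 10^-3 mol, y = 7.41 × 10^-3 mol
mass of H2C2O4 = 6.67 × 10^-3 × 90.03 = 0.600 g
% H2C2O4 = 0.600 / 1.55 × 100 = 38.7 %

38.7 %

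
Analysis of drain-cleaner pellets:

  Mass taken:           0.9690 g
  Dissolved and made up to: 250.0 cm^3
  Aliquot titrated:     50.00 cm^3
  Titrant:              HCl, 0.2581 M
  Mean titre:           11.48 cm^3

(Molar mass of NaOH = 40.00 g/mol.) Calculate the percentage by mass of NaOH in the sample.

61.16 %

NaOH + HCl → NaCl + H2O
n(HCl) per titration = 0.01148 × 0.2581 = 2.963 × 10^-3 mol
n(NaOH) in each aliquot = 2.963 × 10^-3 mol (1:1 ratio)
n(NaOH) in the whole flask = 2.963 × 10^-3 × 250.0/50.00 = 0.01481 mol
mass of NaOH = 0.01481 × 40.00 = 0.5926 g
% NaOH = 0.5926 / 0.9690 × 100 = 61.16 %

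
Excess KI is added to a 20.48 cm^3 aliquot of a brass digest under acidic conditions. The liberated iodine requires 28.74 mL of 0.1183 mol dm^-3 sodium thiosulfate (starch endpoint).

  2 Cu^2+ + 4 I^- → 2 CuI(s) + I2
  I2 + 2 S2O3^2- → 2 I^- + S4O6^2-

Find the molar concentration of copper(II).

n(S2O3^2-) = 0.02874 × 0.1183 = 3.400 × 10^-3 mol
n(I2) = n(S2O3^2-)/2 = 1.700 × 10^-3 mol
From the 2:1 ratio, n(Cu2+) in the aliquot = 2/1 × 1.700 × 10^-3 = 3.400 × 10^-3 mol
[Cu2+] = 3.400 × 10^-3 / 0.02048 = 0.1660 mol/L

0.1660 mol/L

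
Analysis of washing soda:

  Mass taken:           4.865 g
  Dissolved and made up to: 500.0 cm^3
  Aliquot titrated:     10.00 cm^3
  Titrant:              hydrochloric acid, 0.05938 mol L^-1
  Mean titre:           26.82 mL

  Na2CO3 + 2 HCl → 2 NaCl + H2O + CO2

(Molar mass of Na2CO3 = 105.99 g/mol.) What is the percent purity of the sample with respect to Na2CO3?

n(HCl) per titration = 0.02682 × 0.05938 = 1.593 × 10^-3 mol
From the 1:2 ratio, n(Na2CO3) in each aliquot = 1/2 × 1.593 × 10^-3 = 7.963 × 10^-4 mol
n(Na2CO3) in the whole flask = 7.963 × 10^-4 × 500.0/10.00 = 0.03981 mol
mass of Na2CO3 = 0.03981 × 105.99 = 4.220 g
% Na2CO3 = 4.220 / 4.865 × 100 = 86.74 %

86.74 %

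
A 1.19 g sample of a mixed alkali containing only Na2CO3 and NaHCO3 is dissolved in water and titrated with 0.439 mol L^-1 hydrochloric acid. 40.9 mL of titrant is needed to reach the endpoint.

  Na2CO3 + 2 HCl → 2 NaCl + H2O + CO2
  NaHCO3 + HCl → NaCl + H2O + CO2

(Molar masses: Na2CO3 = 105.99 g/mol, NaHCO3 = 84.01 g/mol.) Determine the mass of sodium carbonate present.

0.544 g

n(HCl) = 0.0409 × 0.439 = 0.0180 mol
Let x = n(Na2CO3), y = n(NaHCO3).
Titrant: 2x + 1y = 0.0180;  mass: 105.99x + 84.01y = 1.19
Solving, x = 5.13 × 10^-3 mol, y = 7.69 × 10^-3 mol
mass of Na2CO3 = 5.13 × 10^-3 × 105.99 = 0.544 g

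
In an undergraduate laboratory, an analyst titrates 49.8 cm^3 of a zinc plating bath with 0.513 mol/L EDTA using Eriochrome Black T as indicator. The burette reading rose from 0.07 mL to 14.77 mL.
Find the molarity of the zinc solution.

0.151 mol/L

Zn^2+ + EDTA^4- → [Zn(EDTA)]^2-
n(EDTA) = 0.0147 L × 0.513 mol/L = 7.54 × 10^-3 mol
n(Zn2+) = 7.54 × 10^-3 mol (1:1 mole ratio)
[Zn2+] = 7.54 × 10^-3 mol / 0.0498 L = 0.151 mol/L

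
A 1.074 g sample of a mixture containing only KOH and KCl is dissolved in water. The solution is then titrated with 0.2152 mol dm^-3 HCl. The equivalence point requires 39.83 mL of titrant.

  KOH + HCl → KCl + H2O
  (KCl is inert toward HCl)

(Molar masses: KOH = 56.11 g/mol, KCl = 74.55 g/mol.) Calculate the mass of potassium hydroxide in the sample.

0.4809 g

n(HCl) = 0.03983 × 0.2152 = 8.571 × 10^-3 mol
Let x = n(KOH), y = n(KCl).
Titrant: 1x = 8.571 × 10^-3;  mass: 56.11x + 74.55y = 1.074
Solving, x = 8.571 × 10^-3 mol, y = 7.955 × 10^-3 mol
mass of KOH = 8.571 × 10^-3 × 56.11 = 0.4809 g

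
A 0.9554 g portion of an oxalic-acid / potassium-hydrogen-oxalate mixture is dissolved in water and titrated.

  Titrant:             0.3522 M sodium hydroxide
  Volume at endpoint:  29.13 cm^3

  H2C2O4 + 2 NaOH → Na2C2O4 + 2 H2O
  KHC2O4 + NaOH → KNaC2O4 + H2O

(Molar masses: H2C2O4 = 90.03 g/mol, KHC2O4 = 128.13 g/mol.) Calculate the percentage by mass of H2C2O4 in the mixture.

n(NaOH) = 0.02913 × 0.3522 = 0.01026 mol
Let x = n(H2C2O4), y = n(KHC2O4).
Titrant: 2x + 1y = 0.01026;  mass: 90.03x + 128.13y = 0.9554
Solving, x = 2.161 × 10^-3 mol, y = 5.938 × 10^-3 mol
mass of H2C2O4 = 2.161 × 10^-3 × 90.03 = 0.1945 g
% H2C2O4 = 0.1945 / 0.9554 × 100 = 20.36 %

20.36 %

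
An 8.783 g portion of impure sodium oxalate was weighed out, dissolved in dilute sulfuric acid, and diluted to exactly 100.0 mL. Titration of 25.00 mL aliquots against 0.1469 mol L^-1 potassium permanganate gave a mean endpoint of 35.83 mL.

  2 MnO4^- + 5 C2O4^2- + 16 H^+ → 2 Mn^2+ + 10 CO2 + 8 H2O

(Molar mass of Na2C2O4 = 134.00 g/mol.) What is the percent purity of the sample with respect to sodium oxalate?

n(KMnO4) per titration = 0.03583 × 0.1469 = 5.263 × 10^-3 mol
From the 5:2 ratio, n(Na2C2O4) in each aliquot = 5/2 × 5.263 × 10^-3 = 0.01316 mol
n(Na2C2O4) in the whole flask = 0.01316 × 100.0/25.00 = 0.05263 mol
mass of Na2C2O4 = 0.05263 × 134.00 = 7.053 g
% Na2C2O4 = 7.053 / 8.783 × 100 = 80.30 %

80.30 %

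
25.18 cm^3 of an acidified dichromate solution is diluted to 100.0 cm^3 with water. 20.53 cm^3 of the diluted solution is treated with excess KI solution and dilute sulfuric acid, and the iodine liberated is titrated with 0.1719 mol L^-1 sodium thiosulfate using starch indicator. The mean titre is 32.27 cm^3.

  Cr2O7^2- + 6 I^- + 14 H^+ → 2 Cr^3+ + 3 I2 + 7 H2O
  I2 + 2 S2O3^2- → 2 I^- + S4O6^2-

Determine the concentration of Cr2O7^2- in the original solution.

n(S2O3^2-) = 0.03227 × 0.1719 = 5.547 × 10^-3 mol
n(I2) = n(S2O3^2-)/2 = 2.774 × 10^-3 mol
From the 1:3 ratio, n(Cr2O7^2-) in the aliquot = 1/3 × 2.774 × 10^-3 = 9.245 × 10^-4 mol
[Cr2O7^2-]_dilute = 9.245 × 10^-4 / 0.02053 = 0.04503 mol/L
[Cr2O7^2-]_original = 0.04503 × 100.0/25.18 = 0.1788 mol/L

0.1788 mol/L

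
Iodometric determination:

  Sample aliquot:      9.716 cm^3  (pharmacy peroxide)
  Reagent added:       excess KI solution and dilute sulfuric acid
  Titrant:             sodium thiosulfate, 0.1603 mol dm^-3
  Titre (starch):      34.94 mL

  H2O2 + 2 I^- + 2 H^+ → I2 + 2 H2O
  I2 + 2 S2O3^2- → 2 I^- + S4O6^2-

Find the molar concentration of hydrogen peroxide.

0.2882 mol/L

n(S2O3^2-) = 0.03494 × 0.1603 = 5.601 × 10^-3 mol
n(I2) = n(S2O3^2-)/2 = 2.800 × 10^-3 mol
n(H2O2) in the aliquot = 2.800 × 10^-3 mol (1:1 ratio)
[H2O2] = 2.800 × 10^-3 / 0.009716 = 0.2882 mol/L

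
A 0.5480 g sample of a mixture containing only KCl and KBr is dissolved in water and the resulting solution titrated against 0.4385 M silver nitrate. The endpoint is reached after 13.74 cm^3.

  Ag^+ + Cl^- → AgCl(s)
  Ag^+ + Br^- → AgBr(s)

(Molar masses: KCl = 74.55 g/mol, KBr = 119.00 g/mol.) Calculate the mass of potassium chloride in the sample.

0.2834 g

n(AgNO3) = 0.01374 × 0.4385 = 6.025 × 10^-3 mol
Let x = n(KCl), y = n(KBr).
Titrant: 1x + 1y = 6.025 × 10^-3;  mass: 74.55x + 119.00y = 0.5480
Solving, x = 3.801 × 10^-3 mol, y = 2.224 × 10^-3 mol
mass of KCl = 3.801 × 10^-3 × 74.55 = 0.2834 g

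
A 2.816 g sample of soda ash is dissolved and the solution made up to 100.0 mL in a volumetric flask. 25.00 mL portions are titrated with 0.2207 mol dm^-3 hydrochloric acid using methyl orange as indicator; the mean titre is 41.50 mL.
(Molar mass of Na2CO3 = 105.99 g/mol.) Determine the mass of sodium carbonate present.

Na2CO3 + 2 HCl → 2 NaCl + H2O + CO2
n(HCl) per titration = 0.04150 × 0.2207 = 9.159 × 10^-3 mol
From the 1:2 ratio, n(Na2CO3) in each aliquot = 1/2 × 9.159 × 10^-3 = 4.580 × 10^-3 mol
n(Na2CO3) in the whole flask = 4.580 × 10^-3 × 100.0/25.00 = 0.01832 mol
mass of Na2CO3 = 0.01832 × 105.99 = 1.942 g

1.942 g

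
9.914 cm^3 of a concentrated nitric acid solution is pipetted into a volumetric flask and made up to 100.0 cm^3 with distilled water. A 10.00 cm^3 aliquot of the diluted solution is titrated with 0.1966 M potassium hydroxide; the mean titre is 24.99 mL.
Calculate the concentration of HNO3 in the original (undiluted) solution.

HNO3 + KOH → KNO3 + H2O
n(KOH) = 0.02499 × 0.1966 = 4.913 × 10^-3 mol
n(HNO3) in the aliquot = 4.913 × 10^-3 mol (1:1 ratio)
[HNO3]_dilute = 4.913 × 10^-3 / 0.01000 = 0.4913 mol/L
Dilution factor = 100.0 / 9.914 = 10.09
[HNO3]_stock = 0.4913 × 10.09 = 4.956 mol/L

4.956 M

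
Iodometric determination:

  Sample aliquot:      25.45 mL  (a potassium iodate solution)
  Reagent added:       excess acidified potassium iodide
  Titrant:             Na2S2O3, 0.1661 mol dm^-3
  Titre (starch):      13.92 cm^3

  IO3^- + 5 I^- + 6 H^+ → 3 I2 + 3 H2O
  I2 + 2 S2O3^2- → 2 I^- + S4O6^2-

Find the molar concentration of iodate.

0.01514 mol/L

n(S2O3^2-) = 0.01392 × 0.1661 = 2.312 × 10^-3 mol
n(I2) = n(S2O3^2-)/2 = 1.156 × 10^-3 mol
From the 1:3 ratio, n(IO3^-) in the aliquot = 1/3 × 1.156 × 10^-3 = 3.854 × 10^-4 mol
[IO3^-] = 3.854 × 10^-4 / 0.02545 = 0.01514 mol/L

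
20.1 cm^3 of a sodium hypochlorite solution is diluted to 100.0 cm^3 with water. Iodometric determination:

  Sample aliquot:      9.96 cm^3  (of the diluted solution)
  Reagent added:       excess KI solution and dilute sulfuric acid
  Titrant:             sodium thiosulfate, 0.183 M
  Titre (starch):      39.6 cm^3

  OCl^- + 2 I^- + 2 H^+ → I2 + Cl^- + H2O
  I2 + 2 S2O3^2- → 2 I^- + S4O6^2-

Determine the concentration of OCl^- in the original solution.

n(S2O3^2-) = 0.0396 × 0.183 = 7.25 × 10^-3 mol
n(I2) = n(S2O3^2-)/2 = 3.62 × 10^-3 mol
n(OCl^-) in the aliquot = 3.62 × 10^-3 mol (1:1 ratio)
[OCl^-]_dilute = 3.62 × 10^-3 / 0.00996 = 0.364 mol/L
[OCl^-]_original = 0.364 × 100.0/20.1 = 1.81 mol/L

1.81 M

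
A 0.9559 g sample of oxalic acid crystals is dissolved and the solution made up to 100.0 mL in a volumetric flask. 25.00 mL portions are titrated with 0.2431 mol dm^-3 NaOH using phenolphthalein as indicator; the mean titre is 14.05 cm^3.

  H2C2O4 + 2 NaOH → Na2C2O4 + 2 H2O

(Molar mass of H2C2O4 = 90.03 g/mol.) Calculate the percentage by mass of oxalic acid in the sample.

64.34 %

n(NaOH) per titration = 0.01405 × 0.2431 = 3.416 × 10^-3 mol
From the 1:2 ratio, n(H2C2O4) in each aliquot = 1/2 × 3.416 × 10^-3 = 1.708 × 10^-3 mol
n(H2C2O4) in the whole flask = 1.708 × 10^-3 × 100.0/25.00 = 6.831 × 10^-3 mol
mass of H2C2O4 = 6.831 × 10^-3 × 90.03 = 0.6150 g
% H2C2O4 = 0.6150 / 0.9559 × 100 = 64.34 %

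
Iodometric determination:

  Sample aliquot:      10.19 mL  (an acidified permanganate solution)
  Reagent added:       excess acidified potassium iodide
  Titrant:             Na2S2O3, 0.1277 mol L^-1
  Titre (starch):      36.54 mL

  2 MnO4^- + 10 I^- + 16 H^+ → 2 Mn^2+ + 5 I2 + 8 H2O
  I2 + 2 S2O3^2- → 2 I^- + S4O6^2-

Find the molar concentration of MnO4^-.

0.09158 mol/L

n(S2O3^2-) = 0.03654 × 0.1277 = 4.666 × 10^-3 mol
n(I2) = n(S2O3^2-)/2 = 2.333 × 10^-3 mol
From the 2:5 ratio, n(MnO4^-) in the aliquot = 2/5 × 2.333 × 10^-3 = 9.332 × 10^-4 mol
[MnO4^-] = 9.332 × 10^-4 / 0.01019 = 0.09158 mol/L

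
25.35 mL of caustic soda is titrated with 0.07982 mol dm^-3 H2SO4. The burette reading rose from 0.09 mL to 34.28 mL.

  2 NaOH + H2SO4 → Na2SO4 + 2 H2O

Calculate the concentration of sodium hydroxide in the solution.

0.2153 mol/L

n(H2SO4) = 0.03419 L × 0.07982 mol/L = 2.729 × 10^-3 mol
From the 2:1 mole ratio, n(NaOH) = 2/1 × 2.729 × 10^-3 = 5.458 × 10^-3 mol
[NaOH] = 5.458 × 10^-3 mol / 0.02535 L = 0.2153 mol/L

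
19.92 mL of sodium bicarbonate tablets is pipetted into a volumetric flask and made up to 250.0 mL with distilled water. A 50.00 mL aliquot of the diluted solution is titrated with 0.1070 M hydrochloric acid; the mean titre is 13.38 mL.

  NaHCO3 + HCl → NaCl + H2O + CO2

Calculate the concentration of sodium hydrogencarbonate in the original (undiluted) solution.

0.3594 M

n(HCl) = 0.01338 × 0.1070 = 1.432 × 10^-3 mol
n(NaHCO3) in the aliquot = 1.432 × 10^-3 mol (1:1 ratio)
[NaHCO3]_dilute = 1.432 × 10^-3 / 0.05000 = 0.02863 mol/L
Dilution factor = 250.0 / 19.92 = 12.55
[NaHCO3]_stock = 0.02863 × 12.55 = 0.3594 mol/L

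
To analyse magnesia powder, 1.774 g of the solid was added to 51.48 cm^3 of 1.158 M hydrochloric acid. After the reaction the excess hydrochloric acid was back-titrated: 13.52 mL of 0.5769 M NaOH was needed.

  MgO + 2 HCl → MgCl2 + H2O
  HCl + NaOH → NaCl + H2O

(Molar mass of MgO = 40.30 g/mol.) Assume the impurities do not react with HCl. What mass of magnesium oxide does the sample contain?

1.044 g

n(HCl) added = 0.05148 × 1.158 = 0.05961 mol
n(NaOH) used in back-titration = 0.01352 × 0.5769 = 7.800 × 10^-3 mol
n(HCl) left over = 7.800 × 10^-3 mol (1:1 ratio)
n(HCl) consumed by analyte = 0.05961 − 7.800 × 10^-3 = 0.05181 mol
From the 1:2 ratio, n(MgO) = 1/2 × 0.05181 = 0.02591 mol
mass of MgO = 0.02591 × 40.30 = 1.044 g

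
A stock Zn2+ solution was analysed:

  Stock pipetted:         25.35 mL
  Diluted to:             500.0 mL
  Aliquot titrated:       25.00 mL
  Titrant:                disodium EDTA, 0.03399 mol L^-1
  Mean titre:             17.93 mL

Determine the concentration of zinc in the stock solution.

Zn^2+ + EDTA^4- → [Zn(EDTA)]^2-
n(EDTA) = 0.01793 × 0.03399 = 6.094 × 10^-4 mol
n(Zn2+) in the aliquot = 6.094 × 10^-4 mol (1:1 ratio)
[Zn2+]_dilute = 6.094 × 10^-4 / 0.02500 = 0.02438 mol/L
Dilution factor = 500.0 / 25.35 = 19.72
[Zn2+]_stock = 0.02438 × 19.72 = 0.4808 mol/L

0.4808 mol/L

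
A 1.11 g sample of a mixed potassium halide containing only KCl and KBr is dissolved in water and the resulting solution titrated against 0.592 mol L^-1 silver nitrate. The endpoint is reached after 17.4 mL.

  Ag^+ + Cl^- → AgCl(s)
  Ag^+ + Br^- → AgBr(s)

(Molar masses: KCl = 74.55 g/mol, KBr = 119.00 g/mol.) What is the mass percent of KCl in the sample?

17.5 %

n(AgNO3) = 0.0174 × 0.592 = 0.0103 mol
Let x = n(KCl), y = n(KBr).
Titrant: 1x + 1y = 0.0103;  mass: 74.55x + 119.00y = 1.11
Solving, x = 2.61 × 10^-3 mol, y = 7.70 × 10^-3 mol
mass of KCl = 2.61 × 10^-3 × 74.55 = 0.194 g
% KCl = 0.194 / 1.11 × 100 = 17.5 %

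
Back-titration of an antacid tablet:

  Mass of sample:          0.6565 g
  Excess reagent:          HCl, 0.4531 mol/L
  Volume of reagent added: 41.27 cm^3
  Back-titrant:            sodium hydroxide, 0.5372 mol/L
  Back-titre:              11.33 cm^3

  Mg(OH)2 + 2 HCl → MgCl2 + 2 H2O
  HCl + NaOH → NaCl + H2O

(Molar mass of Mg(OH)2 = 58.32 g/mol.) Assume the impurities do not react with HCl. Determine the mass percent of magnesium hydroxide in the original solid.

56.02 %

n(HCl) added = 0.04127 × 0.4531 = 0.01870 mol
n(NaOH) used in back-titration = 0.01133 × 0.5372 = 6.086 × 10^-3 mol
n(HCl) left over = 6.086 × 10^-3 mol (1:1 ratio)
n(HCl) consumed by analyte = 0.01870 − 6.086 × 10^-3 = 0.01261 mol
From the 1:2 ratio, n(Mg(OH)2) = 1/2 × 0.01261 = 6.306 × 10^-3 mol
mass of Mg(OH)2 = 6.306 × 10^-3 × 58.32 = 0.3678 g
% Mg(OH)2 = 0.3678 / 0.6565 × 100 = 56.02 %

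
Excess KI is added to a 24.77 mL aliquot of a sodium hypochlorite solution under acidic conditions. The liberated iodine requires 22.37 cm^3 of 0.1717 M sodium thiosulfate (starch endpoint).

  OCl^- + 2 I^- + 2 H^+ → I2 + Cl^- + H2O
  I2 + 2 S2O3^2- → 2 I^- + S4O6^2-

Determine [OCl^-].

n(S2O3^2-) = 0.02237 × 0.1717 = 3.841 × 10^-3 mol
n(I2) = n(S2O3^2-)/2 = 1.920 × 10^-3 mol
n(OCl^-) in the aliquot = 1.920 × 10^-3 mol (1:1 ratio)
[OCl^-] = 1.920 × 10^-3 / 0.02477 = 0.07753 mol/L

0.07753 M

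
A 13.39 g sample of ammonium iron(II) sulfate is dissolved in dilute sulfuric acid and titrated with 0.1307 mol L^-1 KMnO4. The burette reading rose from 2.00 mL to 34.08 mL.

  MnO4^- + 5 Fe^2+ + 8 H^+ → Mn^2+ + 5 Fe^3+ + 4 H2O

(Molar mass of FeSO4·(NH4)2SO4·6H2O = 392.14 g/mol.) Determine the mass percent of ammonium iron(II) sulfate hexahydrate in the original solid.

n(KMnO4) = 0.03208 L × 0.1307 mol/L = 4.193 × 10^-3 mol
From the 5:1 ratio, n(FeSO4·(NH4)2SO4·6H2O) = 5/1 × 4.193 × 10^-3 = 0.02096 mol
mass of FeSO4·(NH4)2SO4·6H2O = 0.02096 × 392.14 g/mol = 8.221 g
% FeSO4·(NH4)2SO4·6H2O = 8.221 / 13.39 × 100 = 61.40 %

61.40 %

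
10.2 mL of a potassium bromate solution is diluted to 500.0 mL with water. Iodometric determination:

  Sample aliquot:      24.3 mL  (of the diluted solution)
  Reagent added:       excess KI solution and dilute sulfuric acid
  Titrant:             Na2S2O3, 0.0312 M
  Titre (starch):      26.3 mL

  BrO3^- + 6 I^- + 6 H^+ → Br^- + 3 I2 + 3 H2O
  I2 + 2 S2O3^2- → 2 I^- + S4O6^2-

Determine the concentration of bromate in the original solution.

0.276 M

n(S2O3^2-) = 0.0263 × 0.0312 = 8.21 × 10^-4 mol
n(I2) = n(S2O3^2-)/2 = 4.10 × 10^-4 mol
From the 1:3 ratio, n(BrO3^-) in the aliquot = 1/3 × 4.10 × 10^-4 = 1.37 × 10^-4 mol
[BrO3^-]_dilute = 1.37 × 10^-4 / 0.0243 = 0.00563 mol/L
[BrO3^-]_original = 0.00563 × 500.0/10.2 = 0.276 mol/L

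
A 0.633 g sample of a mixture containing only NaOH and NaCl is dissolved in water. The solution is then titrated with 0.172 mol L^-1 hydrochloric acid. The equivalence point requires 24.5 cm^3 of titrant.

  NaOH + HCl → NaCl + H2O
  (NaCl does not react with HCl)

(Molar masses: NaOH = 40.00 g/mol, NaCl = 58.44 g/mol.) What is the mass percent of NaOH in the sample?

26.6 %

n(HCl) = 0.0245 × 0.172 = 4.21 × 10^-3 mol
Let x = n(NaOH), y = n(NaCl).
Titrant: 1x = 4.21 × 10^-3;  mass: 40.00x + 58.44y = 0.633
Solving, x = 4.21 × 10^-3 mol, y = 7.95 × 10^-3 mol
mass of NaOH = 4.21 × 10^-3 × 40.00 = 0.169 g
% NaOH = 0.169 / 0.633 × 100 = 26.6 %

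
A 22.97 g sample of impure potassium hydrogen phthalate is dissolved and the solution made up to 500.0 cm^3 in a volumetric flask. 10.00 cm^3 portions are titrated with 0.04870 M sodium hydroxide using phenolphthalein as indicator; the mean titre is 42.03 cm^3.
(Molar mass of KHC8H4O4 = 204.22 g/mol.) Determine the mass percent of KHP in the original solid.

90.99 %

KHC8H4O4 + NaOH → KNaC8H4O4 + H2O
n(NaOH) per titration = 0.04203 × 0.04870 = 2.047 × 10^-3 mol
n(KHC8H4O4) in each aliquot = 2.047 × 10^-3 mol (1:1 ratio)
n(KHC8H4O4) in the whole flask = 2.047 × 10^-3 × 500.0/10.00 = 0.1023 mol
mass of KHC8H4O4 = 0.1023 × 204.22 = 20.90 g
% KHC8H4O4 = 20.90 / 22.97 × 100 = 90.99 %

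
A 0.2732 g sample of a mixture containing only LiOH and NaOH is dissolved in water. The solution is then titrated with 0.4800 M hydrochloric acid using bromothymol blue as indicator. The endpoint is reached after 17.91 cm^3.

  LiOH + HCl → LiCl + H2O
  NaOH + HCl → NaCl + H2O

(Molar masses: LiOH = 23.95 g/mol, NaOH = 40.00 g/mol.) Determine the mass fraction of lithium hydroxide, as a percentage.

n(HCl) = 0.01791 × 0.4800 = 8.597 × 10^-3 mol
Let x = n(LiOH), y = n(NaOH).
Titrant: 1x + 1y = 8.597 × 10^-3;  mass: 23.95x + 40.00y = 0.2732
Solving, x = 4.403 × 10^-3 mol, y = 4.194 × 10^-3 mol
mass of LiOH = 4.403 × 10^-3 × 23.95 = 0.1055 g
% LiOH = 0.1055 / 0.2732 × 100 = 38.60 %

38.60 %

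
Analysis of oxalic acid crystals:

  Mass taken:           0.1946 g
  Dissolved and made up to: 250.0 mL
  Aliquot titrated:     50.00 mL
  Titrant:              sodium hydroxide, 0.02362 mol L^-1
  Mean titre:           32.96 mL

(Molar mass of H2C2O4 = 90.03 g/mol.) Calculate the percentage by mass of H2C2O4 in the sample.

90.04 %

H2C2O4 + 2 NaOH → Na2C2O4 + 2 H2O
n(NaOH) per titration = 0.03296 × 0.02362 = 7.785 × 10^-4 mol
From the 1:2 ratio, n(H2C2O4) in each aliquot = 1/2 × 7.785 × 10^-4 = 3.893 × 10^-4 mol
n(H2C2O4) in the whole flask = 3.893 × 10^-4 × 250.0/50.00 = 1.946 × 10^-3 mol
mass of H2C2O4 = 1.946 × 10^-3 × 90.03 = 0.1752 g
% H2C2O4 = 0.1752 / 0.1946 × 100 = 90.04 %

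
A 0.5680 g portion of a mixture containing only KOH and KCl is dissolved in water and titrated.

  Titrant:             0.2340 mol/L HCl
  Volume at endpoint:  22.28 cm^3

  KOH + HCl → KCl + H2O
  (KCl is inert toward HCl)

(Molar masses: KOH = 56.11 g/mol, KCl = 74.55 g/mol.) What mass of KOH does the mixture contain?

n(HCl) = 0.02228 × 0.2340 = 5.214 × 10^-3 mol
Let x = n(KOH), y = n(KCl).
Titrant: 1x = 5.214 × 10^-3;  mass: 56.11x + 74.55y = 0.5680
Solving, x = 5.214 × 10^-3 mol, y = 3.695 × 10^-3 mol
mass of KOH = 5.214 × 10^-3 × 56.11 = 0.2925 g

0.2925 g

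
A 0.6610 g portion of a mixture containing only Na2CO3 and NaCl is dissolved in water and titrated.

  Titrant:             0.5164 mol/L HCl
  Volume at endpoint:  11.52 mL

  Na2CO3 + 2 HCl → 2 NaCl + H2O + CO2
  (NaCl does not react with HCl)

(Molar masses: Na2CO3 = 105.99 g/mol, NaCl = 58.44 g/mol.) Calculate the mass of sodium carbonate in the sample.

n(HCl) = 0.01152 × 0.5164 = 5.949 × 10^-3 mol
Let x = n(Na2CO3), y = n(NaCl).
Titrant: 2x = 5.949 × 10^-3;  mass: 105.99x + 58.44y = 0.6610
Solving, x = 2.974 × 10^-3 mol, y = 5.916 × 10^-3 mol
mass of Na2CO3 = 2.974 × 10^-3 × 105.99 = 0.3153 g

0.3153 g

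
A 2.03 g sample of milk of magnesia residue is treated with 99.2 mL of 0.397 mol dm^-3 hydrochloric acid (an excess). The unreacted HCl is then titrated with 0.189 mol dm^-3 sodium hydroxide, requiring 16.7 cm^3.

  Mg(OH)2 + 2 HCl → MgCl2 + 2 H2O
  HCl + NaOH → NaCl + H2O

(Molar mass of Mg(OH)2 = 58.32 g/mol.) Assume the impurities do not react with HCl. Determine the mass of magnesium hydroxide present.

n(HCl) added = 0.0992 × 0.397 = 0.0394 mol
n(NaOH) used in back-titration = 0.0167 × 0.189 = 3.16 × 10^-3 mol
n(HCl) left over = 3.16 × 10^-3 mol (1:1 ratio)
n(HCl) consumed by analyte = 0.0394 − 3.16 × 10^-3 = 0.0362 mol
From the 1:2 ratio, n(Mg(OH)2) = 1/2 × 0.0362 = 0.0181 mol
mass of Mg(OH)2 = 0.0181 × 58.32 = 1.06 g

1.06 g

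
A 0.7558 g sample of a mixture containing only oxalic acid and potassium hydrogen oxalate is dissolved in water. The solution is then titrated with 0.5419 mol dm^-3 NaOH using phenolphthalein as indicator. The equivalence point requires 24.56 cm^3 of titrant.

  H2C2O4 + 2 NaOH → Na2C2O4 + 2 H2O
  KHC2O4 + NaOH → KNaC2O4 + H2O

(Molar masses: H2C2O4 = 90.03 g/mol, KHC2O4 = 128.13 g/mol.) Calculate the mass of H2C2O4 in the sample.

n(NaOH) = 0.02456 × 0.5419 = 0.01331 mol
Let x = n(H2C2O4), y = n(KHC2O4).
Titrant: 2x + 1y = 0.01331;  mass: 90.03x + 128.13y = 0.7558
Solving, x = 5.712 × 10^-3 mol, y = 1.885 × 10^-3 mol
mass of H2C2O4 = 5.712 × 10^-3 × 90.03 = 0.5142 g

0.5142 g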